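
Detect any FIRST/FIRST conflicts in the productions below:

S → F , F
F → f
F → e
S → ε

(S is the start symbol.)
A FIRST/FIRST conflict occurs when two productions N → α and N → β for the same non-terminal have FIRST(α) ∩ FIRST(β) ≠ ∅ (with ε ∈ FIRST of a nullable right-hand side, so two nullable alternatives also conflict).

FIRST sets of the non-terminals at (or reachable through a nullable prefix from) the front of some alternative:
  FIRST(F) = { 'e', 'f' }

Productions for S:
  S → F , F: FIRST = { 'e', 'f' }
  S → ε: FIRST = { ε }
Productions for F:
  F → f: FIRST = { 'f' }
  F → e: FIRST = { 'e' }

All alternatives of each non-terminal have pairwise disjoint FIRST sets.

Answer: No FIRST/FIRST conflicts.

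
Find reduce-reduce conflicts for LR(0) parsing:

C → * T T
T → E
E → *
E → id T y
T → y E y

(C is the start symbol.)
No reduce-reduce conflicts

Augment with C' → C and build the canonical LR(0) collection (I0 = CLOSURE({[C' → . C]}), then GOTO on every symbol after a dot until no new states appear). It has 13 states:
  I0: { [C → . * T T], [C' → . C] }  — shift
  I1: { [C → * . T T], [E → . *], [E → . id T y], [T → . E], [T → . y E y] }  — shift
  I2: { [C' → C .] }  — accept
  I3: { [E → * .] }  — reduce
  I4: { [T → E .] }  — reduce
  I5: { [C → * T . T], [E → . *], [E → . id T y], [T → . E], [T → . y E y] }  — shift
  I6: { [E → . *], [E → . id T y], [E → id . T y], [T → . E], [T → . y E y] }  — shift
  I7: { [E → . *], [E → . id T y], [T → y . E y] }  — shift
  I8: { [T → y E . y] }  — shift
  I9: { [T → y E y .] }  — reduce
  I10: { [E → id T . y] }  — shift
  I11: { [E → id T y .] }  — reduce
  I12: { [C → * T T .] }  — reduce

No state contains more than one complete item.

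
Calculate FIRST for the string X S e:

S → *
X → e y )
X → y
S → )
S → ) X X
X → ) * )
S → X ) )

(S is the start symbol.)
FIRST sets of the non-terminals involved (from the grammar, by fixed-point iteration):
  FIRST(X) = { ')', 'e', 'y' }

To compute FIRST(X S e), process the symbols left to right:
Symbol X is a non-terminal. Add FIRST(X) \ {ε} = { ')', 'e', 'y' }
X is not nullable (ε ∉ FIRST(X)), so stop here.
FIRST(X S e) = { ')', 'e', 'y' }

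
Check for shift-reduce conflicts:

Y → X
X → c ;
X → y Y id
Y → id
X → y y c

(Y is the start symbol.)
A shift-reduce conflict occurs when an LR(0) state has both:
  - a complete (reduce) item [A → α .] (dot at the end), and
  - a shift item [B → β . c γ] (dot before a terminal).

Augment with Y' → Y and build the canonical LR(0) collection (I0 = CLOSURE({[Y' → . Y]}), then GOTO on every symbol after a dot until no new states appear). It has 11 states:
  I0: { [X → . c ;], [X → . y Y id], [X → . y y c], [Y → . X], [Y → . id], [Y' → . Y] }  — shift
  I1: { [Y → X .] }  — reduce
  I2: { [Y' → Y .] }  — accept
  I3: { [X → c . ;] }  — shift
  I4: { [Y → id .] }  — reduce
  I5: { [X → . c ;], [X → . y Y id], [X → . y y c], [X → y . Y id], [X → y . y c], [Y → . X], [Y → . id] }  — shift
  I6: { [X → y Y . id] }  — shift
  I7: { [X → . c ;], [X → . y Y id], [X → . y y c], [X → y . Y id], [X → y . y c], [X → y y . c], [Y → . X], [Y → . id] }  — shift
  I8: { [X → c . ;], [X → y y c .] }  — shift, reduce
  I9: { [X → c ; .] }  — reduce
  I10: { [X → y Y id .] }  — reduce

I8 contains reduce item [X → y y c .] and shift item [X → c . ;] — shift-reduce conflict.

Answer: Yes — I8: [X → y y c .] vs [X → c . ;]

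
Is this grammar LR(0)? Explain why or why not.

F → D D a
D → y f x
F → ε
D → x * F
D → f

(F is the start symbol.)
A grammar is LR(0) if no state in the canonical LR(0) collection has:
  - both a shift item (dot before a terminal) and a complete item (shift-reduce conflict), or
  - two or more complete items (reduce-reduce conflict; the accept item [F' → F .] counts as a complete item here).

Augment with F' → F and build the canonical LR(0) collection (I0 = CLOSURE({[F' → . F]}), then GOTO on every symbol after a dot until no new states appear). It has 12 states:
  I0: { [D → . f], [D → . x * F], [D → . y f x], [F → . D D a], [F → .], [F' → . F] }  — shift, reduce
  I1: { [D → . f], [D → . x * F], [D → . y f x], [F → D . D a] }  — shift
  I2: { [F' → F .] }  — accept
  I3: { [D → f .] }  — reduce
  I4: { [D → x . * F] }  — shift
  I5: { [D → y . f x] }  — shift
  I6: { [D → y f . x] }  — shift
  I7: { [D → y f x .] }  — reduce
  I8: { [D → . f], [D → . x * F], [D → . y f x], [D → x * . F], [F → . D D a], [F → .] }  — shift, reduce
  I9: { [D → x * F .] }  — reduce
  I10: { [F → D D . a] }  — shift
  I11: { [F → D D a .] }  — reduce

Conflict in state I0:
  Shift-reduce conflict between [F → .] and [D → . f]
So the grammar is NOT LR(0).

Answer: No. Shift-reduce conflict between [F → .] and [D → . f]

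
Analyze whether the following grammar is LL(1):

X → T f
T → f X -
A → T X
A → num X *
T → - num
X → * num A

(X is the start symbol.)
Relevant sets:
  FIRST(T) = { '-', 'f' }

For X:
  PREDICT(X → T f) = { '-', 'f' }
  PREDICT(X → '*' num A) = { '*' }
For T:
  PREDICT(T → f X '-') = { 'f' }
  PREDICT(T → '-' num) = { '-' }
For A:
  PREDICT(A → T X) = { '-', 'f' }
  PREDICT(A → num X '*') = { 'num' }

All predict sets are disjoint. The grammar IS LL(1).

Answer: Yes, the grammar is LL(1).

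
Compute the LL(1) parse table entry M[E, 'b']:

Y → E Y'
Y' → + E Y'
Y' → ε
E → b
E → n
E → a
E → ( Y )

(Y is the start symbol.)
E → b

To find M[E, 'b'], we find productions for E where 'b' is in the predict set (PREDICT(N → α) = (FIRST(α) \ {ε}) ∪ (FOLLOW(N) if α ⇒* ε)).

E → b: PREDICT = { 'b' }
  'b' is in predict set, so this production goes in M[E, 'b']
E → n: PREDICT = { 'n' }
E → a: PREDICT = { 'a' }
E → ( Y ): PREDICT = { '(' }

M[E, 'b'] = E → b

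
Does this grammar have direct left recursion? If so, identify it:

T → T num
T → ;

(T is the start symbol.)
Direct left recursion occurs when N → N α for some non-terminal N (the right-hand side begins with the left-hand side itself).

T → T num: LEFT RECURSIVE (starts with T)
T → ;: starts with ';'

The grammar has direct left recursion on: T.

Answer: Yes, T is left-recursive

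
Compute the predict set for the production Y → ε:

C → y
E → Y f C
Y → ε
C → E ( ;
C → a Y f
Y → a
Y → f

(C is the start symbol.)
{ 'f' }

PREDICT(Y → ε) = (FIRST(RHS) \ {ε}) ∪ (FOLLOW(Y) if ε ∈ FIRST(RHS), i.e. RHS ⇒* ε)
The right-hand side is ε (FIRST(ε) = { ε }), so the predict set is FOLLOW(Y) = { 'f' }
PREDICT(Y → ε) = { 'f' }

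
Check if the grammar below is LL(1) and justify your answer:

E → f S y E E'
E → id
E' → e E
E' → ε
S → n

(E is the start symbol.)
No. Predict set conflict for E': { 'e' }

A grammar is LL(1) if for each non-terminal N with multiple productions, the predict sets of those productions are pairwise disjoint, where PREDICT(N → α) = (FIRST(α) \ {ε}) ∪ (FOLLOW(N) if α ⇒* ε).

Relevant sets:
  FOLLOW(E') = { $, 'e' }

For E:
  PREDICT(E → f S y E E') = { 'f' }
  PREDICT(E → id) = { 'id' }
For E':
  PREDICT(E' → e E) = { 'e' }
  PREDICT(E' → ε) = { $, 'e' }
S has a single production, so nothing to check there.

Conflict found: Predict set conflict for E': { 'e' }
The grammar is NOT LL(1).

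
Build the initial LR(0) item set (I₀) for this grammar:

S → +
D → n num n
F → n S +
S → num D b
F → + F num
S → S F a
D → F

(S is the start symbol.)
{ [S → . +], [S → . S F a], [S → . num D b], [S' → . S] }

First, augment the grammar with S' → S
I₀ = CLOSURE({ [S' → . S] }):
  [S' → . S] has the dot before S: add [S → . +], [S → . num D b], [S → . S F a]
No further items can be added.

I₀ = { [S → . +], [S → . S F a], [S → . num D b], [S' → . S] }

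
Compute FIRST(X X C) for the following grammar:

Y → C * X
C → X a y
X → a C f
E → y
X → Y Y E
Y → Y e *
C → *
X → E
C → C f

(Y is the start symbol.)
FIRST sets of the non-terminals involved (from the grammar, by fixed-point iteration):
  FIRST(X) = { '*', 'a', 'y' }

To compute FIRST(X X C), process the symbols left to right:
Symbol X is a non-terminal. Add FIRST(X) \ {ε} = { '*', 'a', 'y' }
X is not nullable (ε ∉ FIRST(X)), so stop here.
FIRST(X X C) = { '*', 'a', 'y' }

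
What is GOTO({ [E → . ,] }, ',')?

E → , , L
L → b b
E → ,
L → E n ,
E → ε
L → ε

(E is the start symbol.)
GOTO(I, ',') = CLOSURE({ [A → αX.β] : [A → α.Xβ] ∈ I, X = ',' })

Items with dot before ',', with the dot advanced:
  [E → . ,] → [E → , .]
Closure adds nothing (no advanced item has the dot before a non-terminal).

GOTO = { [E → , .] }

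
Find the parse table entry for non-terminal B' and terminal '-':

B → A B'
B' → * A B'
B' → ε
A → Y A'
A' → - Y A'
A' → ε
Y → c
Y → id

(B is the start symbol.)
To find M[B', '-'], we find productions for B' where '-' is in the predict set (PREDICT(N → α) = (FIRST(α) \ {ε}) ∪ (FOLLOW(N) if α ⇒* ε)).

Relevant sets:
  FOLLOW(B') = { $ }

B' → * A B': PREDICT = { '*' }
B' → ε: PREDICT = { $ }

M[B', '-'] is empty (no production applies)

Answer: Empty (error entry)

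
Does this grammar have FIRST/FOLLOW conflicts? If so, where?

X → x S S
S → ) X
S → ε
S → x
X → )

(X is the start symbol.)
Yes. S → ')' X with FOLLOW(S) on { ')' }; S → x with FOLLOW(S) on { 'x' }

Nullable non-terminals: S.

S: nullable alternative(s) S → ε; FOLLOW(S) = { $, ')', 'x' }
  S → ) X: FIRST \ {ε} = { ')' } — overlaps FOLLOW(S) on { ')' }: CONFLICT
  S → ε: FIRST \ {ε} = { } — this is the only nullable alternative, skip
  S → x: FIRST \ {ε} = { 'x' } — overlaps FOLLOW(S) on { 'x' }: CONFLICT

X has no nullable alternative, so no FIRST/FOLLOW check is needed there.

So the grammar has 2 FIRST/FOLLOW conflicts (marked CONFLICT above).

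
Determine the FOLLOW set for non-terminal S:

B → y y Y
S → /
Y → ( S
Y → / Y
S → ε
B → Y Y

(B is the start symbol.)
To compute FOLLOW(S), find every occurrence of S on a right-hand side N → α S β: add FIRST(β) \ {ε}, and if β is empty or nullable also add FOLLOW(N). Iterate to a fixed point.

In Y → ( S: S is at the end, add FOLLOW(Y)

The FOLLOW sets referred to above (computed the same way, to a fixed point):
  FOLLOW(Y) = { $, '(', '/' }

Taking the union: FOLLOW(S) = { $, '(', '/' }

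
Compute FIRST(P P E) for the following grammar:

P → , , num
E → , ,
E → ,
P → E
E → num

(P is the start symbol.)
FIRST sets of the non-terminals involved (from the grammar, by fixed-point iteration):
  FIRST(P) = { ',', 'num' }

To compute FIRST(P P E), process the symbols left to right:
Symbol P is a non-terminal. Add FIRST(P) \ {ε} = { ',', 'num' }
P is not nullable (ε ∉ FIRST(P)), so stop here.
FIRST(P P E) = { ',', 'num' }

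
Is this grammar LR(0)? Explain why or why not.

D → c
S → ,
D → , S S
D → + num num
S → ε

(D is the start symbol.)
Augment with D' → D and build the canonical LR(0) collection (I0 = CLOSURE({[D' → . D]}), then GOTO on every symbol after a dot until no new states appear). It has 10 states:
  I0: { [D → . + num num], [D → . , S S], [D → . c], [D' → . D] }  — shift
  I1: { [D → + . num num] }  — shift
  I2: { [D → , . S S], [S → . ,], [S → .] }  — shift, reduce
  I3: { [D' → D .] }  — accept
  I4: { [D → c .] }  — reduce
  I5: { [S → , .] }  — reduce
  I6: { [D → , S . S], [S → . ,], [S → .] }  — shift, reduce
  I7: { [D → , S S .] }  — reduce
  I8: { [D → + num . num] }  — shift
  I9: { [D → + num num .] }  — reduce

Conflict in state I2:
  Shift-reduce conflict between [S → .] and [S → . ,]
So the grammar is NOT LR(0).

Answer: No. Shift-reduce conflict between [S → .] and [S → . ,]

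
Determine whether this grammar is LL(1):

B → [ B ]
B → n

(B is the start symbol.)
Yes, the grammar is LL(1).

For B:
  PREDICT(B → '[' B ']') = { '[' }
  PREDICT(B → n) = { 'n' }

All predict sets are disjoint. The grammar IS LL(1).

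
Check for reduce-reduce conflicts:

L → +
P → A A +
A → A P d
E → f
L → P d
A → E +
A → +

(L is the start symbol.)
Yes — I1: [A → + .] vs [L → + .]; I13: [A → + .] vs [P → A A + .]

Augment with L' → L and build the canonical LR(0) collection (I0 = CLOSURE({[L' → . L]}), then GOTO on every symbol after a dot until no new states appear). It has 14 states:
  I0: { [A → . +], [A → . A P d], [A → . E +], [E → . f], [L → . +], [L → . P d], [L' → . L], [P → . A A +] }  — shift
  I1: { [A → + .], [L → + .] }  — 2 reduces
  I2: { [A → . +], [A → . A P d], [A → . E +], [A → A . P d], [E → . f], [P → . A A +], [P → A . A +] }  — shift
  I3: { [A → E . +] }  — shift
  I4: { [L' → L .] }  — accept
  I5: { [L → P . d] }  — shift
  I6: { [E → f .] }  — reduce
  I7: { [L → P d .] }  — reduce
  I8: { [A → E + .] }  — reduce
  I9: { [A → + .] }  — reduce
  I10: { [A → . +], [A → . A P d], [A → . E +], [A → A . P d], [E → . f], [P → . A A +], [P → A . A +], [P → A A . +] }  — shift
  I11: { [A → A P . d] }  — shift
  I12: { [A → A P d .] }  — reduce
  I13: { [A → + .], [P → A A + .] }  — 2 reduces

I1 contains complete items [A → + .], [L → + .] — reduce-reduce conflict.
I13 contains complete items [A → + .], [P → A A + .] — reduce-reduce conflict.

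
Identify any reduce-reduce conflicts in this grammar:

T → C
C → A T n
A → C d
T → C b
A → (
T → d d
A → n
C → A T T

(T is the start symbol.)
A reduce-reduce conflict occurs when an LR(0) state has two complete items [A → α .] and [B → β .] — both call for a reduction, and with no lookahead the parser cannot choose between them.

Augment with T' → T and build the canonical LR(0) collection (I0 = CLOSURE({[T' → . T]}), then GOTO on every symbol after a dot until no new states appear). It has 13 states:
  I0: { [A → . (], [A → . C d], [A → . n], [C → . A T T], [C → . A T n], [T → . C b], [T → . C], [T → . d d], [T' → . T] }  — shift
  I1: { [A → ( .] }  — reduce
  I2: { [A → . (], [A → . C d], [A → . n], [C → . A T T], [C → . A T n], [C → A . T T], [C → A . T n], [T → . C b], [T → . C], [T → . d d] }  — shift
  I3: { [A → C . d], [T → C . b], [T → C .] }  — shift, reduce
  I4: { [T' → T .] }  — accept
  I5: { [T → d . d] }  — shift
  I6: { [A → n .] }  — reduce
  I7: { [T → d d .] }  — reduce
  I8: { [T → C b .] }  — reduce
  I9: { [A → C d .] }  — reduce
  I10: { [A → . (], [A → . C d], [A → . n], [C → . A T T], [C → . A T n], [C → A T . T], [C → A T . n], [T → . C b], [T → . C], [T → . d d] }  — shift
  I11: { [C → A T T .] }  — reduce
  I12: { [A → n .], [C → A T n .] }  — 2 reduces

I12 contains complete items [A → n .], [C → A T n .] — reduce-reduce conflict.

Answer: Yes — I12: [A → n .] vs [C → A T n .]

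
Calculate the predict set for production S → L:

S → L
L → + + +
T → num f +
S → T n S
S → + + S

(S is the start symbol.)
{ '+' }

PREDICT(S → L) = (FIRST(RHS) \ {ε}) ∪ (FOLLOW(S) if ε ∈ FIRST(RHS), i.e. RHS ⇒* ε)
FIRST(L) = { '+' }
FIRST(L) = { '+' }
ε ∉ FIRST(L), so FOLLOW(S) is not added.
PREDICT(S → L) = { '+' }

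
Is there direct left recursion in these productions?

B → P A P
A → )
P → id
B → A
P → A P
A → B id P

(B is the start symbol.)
No direct left recursion

Direct left recursion occurs when N → N α for some non-terminal N (the right-hand side begins with the left-hand side itself).

B → P A P: starts with P
A → ): starts with ')'
P → id: starts with id
B → A: starts with A
P → A P: starts with A
A → B id P: starts with B

No direct left recursion found.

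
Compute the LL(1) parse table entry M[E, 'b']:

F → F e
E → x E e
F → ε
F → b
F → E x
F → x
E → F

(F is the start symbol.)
E → F

To find M[E, 'b'], we find productions for E where 'b' is in the predict set (PREDICT(N → α) = (FIRST(α) \ {ε}) ∪ (FOLLOW(N) if α ⇒* ε)).

Relevant sets:
  FIRST(F) = { 'b', 'e', 'x', ε }
  FOLLOW(E) = { 'e', 'x' }

E → x E e: PREDICT = { 'x' }
E → F: PREDICT = { 'b', 'e', 'x' }
  'b' is in predict set, so this production goes in M[E, 'b']

M[E, 'b'] = E → F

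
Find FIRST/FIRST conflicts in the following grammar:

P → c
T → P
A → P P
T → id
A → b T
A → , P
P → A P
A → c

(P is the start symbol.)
Yes. P → c / P → A P on { 'c' }; A → P P / A → b T on { 'b' }; A → P P / A → ',' P on { ',' }; A → P P / A → c on { 'c' }

A FIRST/FIRST conflict occurs when two productions N → α and N → β for the same non-terminal have FIRST(α) ∩ FIRST(β) ≠ ∅ (with ε ∈ FIRST of a nullable right-hand side, so two nullable alternatives also conflict).

FIRST sets of the non-terminals at (or reachable through a nullable prefix from) the front of some alternative:
  FIRST(A) = { ',', 'b', 'c' }
  FIRST(P) = { ',', 'b', 'c' }

Productions for P:
  P → c: FIRST = { 'c' }
  P → A P: FIRST = { ',', 'b', 'c' }
Productions for T:
  T → P: FIRST = { ',', 'b', 'c' }
  T → id: FIRST = { 'id' }
Productions for A:
  A → P P: FIRST = { ',', 'b', 'c' }
  A → b T: FIRST = { 'b' }
  A → , P: FIRST = { ',' }
  A → c: FIRST = { 'c' }

Conflict for P: P → c and P → A P
  Overlap: { 'c' }
Conflict for A: A → P P and A → b T
  Overlap: { 'b' }
Conflict for A: A → P P and A → , P
  Overlap: { ',' }
Conflict for A: A → P P and A → c
  Overlap: { 'c' }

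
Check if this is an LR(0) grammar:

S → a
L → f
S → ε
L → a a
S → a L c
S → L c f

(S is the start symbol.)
A grammar is LR(0) if no state in the canonical LR(0) collection has:
  - both a shift item (dot before a terminal) and a complete item (shift-reduce conflict), or
  - two or more complete items (reduce-reduce conflict; the accept item [S' → S .] counts as a complete item here).

Augment with S' → S and build the canonical LR(0) collection (I0 = CLOSURE({[S' → . S]}), then GOTO on every symbol after a dot until no new states appear). It has 11 states:
  I0: { [L → . a a], [L → . f], [S → . L c f], [S → . a L c], [S → . a], [S → .], [S' → . S] }  — shift, reduce
  I1: { [S → L . c f] }  — shift
  I2: { [S' → S .] }  — accept
  I3: { [L → . a a], [L → . f], [L → a . a], [S → a . L c], [S → a .] }  — shift, reduce
  I4: { [L → f .] }  — reduce
  I5: { [S → a L . c] }  — shift
  I6: { [L → a . a], [L → a a .] }  — shift, reduce
  I7: { [L → a a .] }  — reduce
  I8: { [S → a L c .] }  — reduce
  I9: { [S → L c . f] }  — shift
  I10: { [S → L c f .] }  — reduce

Conflict in state I0:
  Shift-reduce conflict between [S → .] and [L → . a a]
So the grammar is NOT LR(0).

Answer: No. Shift-reduce conflict between [S → .] and [L → . a a]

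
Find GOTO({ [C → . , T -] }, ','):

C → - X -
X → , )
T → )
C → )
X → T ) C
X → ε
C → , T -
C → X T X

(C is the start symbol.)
GOTO(I, ',') = CLOSURE({ [A → αX.β] : [A → α.Xβ] ∈ I, X = ',' })

Items with dot before ',', with the dot advanced:
  [C → . , T -] → [C → , . T -]
Closure of the advanced items:
  [C → , . T -] has the dot before T: add [T → . )]

GOTO = { [C → , . T -], [T → . )] }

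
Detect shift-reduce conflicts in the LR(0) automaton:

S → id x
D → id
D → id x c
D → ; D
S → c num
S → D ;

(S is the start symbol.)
A shift-reduce conflict occurs when an LR(0) state has both:
  - a complete (reduce) item [A → α .] (dot at the end), and
  - a shift item [B → β . c γ] (dot before a terminal).

Augment with S' → S and build the canonical LR(0) collection (I0 = CLOSURE({[S' → . S]}), then GOTO on every symbol after a dot until no new states appear). It has 13 states:
  I0: { [D → . ; D], [D → . id x c], [D → . id], [S → . D ;], [S → . c num], [S → . id x], [S' → . S] }  — shift
  I1: { [D → . ; D], [D → . id x c], [D → . id], [D → ; . D] }  — shift
  I2: { [S → D . ;] }  — shift
  I3: { [S' → S .] }  — accept
  I4: { [S → c . num] }  — shift
  I5: { [D → id . x c], [D → id .], [S → id . x] }  — shift, reduce
  I6: { [D → id x . c], [S → id x .] }  — shift, reduce
  I7: { [D → id x c .] }  — reduce
  I8: { [S → c num .] }  — reduce
  I9: { [S → D ; .] }  — reduce
  I10: { [D → ; D .] }  — reduce
  I11: { [D → id . x c], [D → id .] }  — shift, reduce
  I12: { [D → id x . c] }  — shift

I5 contains reduce item [D → id .] and shift items [D → id . x c], [S → id . x] — shift-reduce conflict.
I6 contains reduce item [S → id x .] and shift item [D → id x . c] — shift-reduce conflict.
I11 contains reduce item [D → id .] and shift item [D → id . x c] — shift-reduce conflict.

Answer: Yes — I5: [D → id .] vs [D → id . x c]; I6: [S → id x .] vs [D → id x . c]; I11: [D → id .] vs [D → id . x c]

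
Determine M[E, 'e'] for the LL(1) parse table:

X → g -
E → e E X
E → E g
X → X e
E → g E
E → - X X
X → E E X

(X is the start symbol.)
E → e E X, E → E g

To find M[E, 'e'], we find productions for E where 'e' is in the predict set (PREDICT(N → α) = (FIRST(α) \ {ε}) ∪ (FOLLOW(N) if α ⇒* ε)).

Relevant sets:
  FIRST(E) = { '-', 'e', 'g' }

E → e E X: PREDICT = { 'e' }
  'e' is in predict set, so this production goes in M[E, 'e']
E → E g: PREDICT = { '-', 'e', 'g' }
  'e' is in predict set, so this production goes in M[E, 'e']
E → g E: PREDICT = { 'g' }
E → - X X: PREDICT = { '-' }

M[E, 'e'] = E → e E X, E → E g  (a multiply-defined cell — the grammar is not LL(1))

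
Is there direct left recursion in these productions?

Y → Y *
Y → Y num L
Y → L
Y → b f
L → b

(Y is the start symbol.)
Direct left recursion occurs when N → N α for some non-terminal N (the right-hand side begins with the left-hand side itself).

Y → Y *: LEFT RECURSIVE (starts with Y)
Y → Y num L: LEFT RECURSIVE (starts with Y)
Y → L: starts with L
Y → b f: starts with b
L → b: starts with b

The grammar has direct left recursion on: Y.

Answer: Yes, Y is left-recursive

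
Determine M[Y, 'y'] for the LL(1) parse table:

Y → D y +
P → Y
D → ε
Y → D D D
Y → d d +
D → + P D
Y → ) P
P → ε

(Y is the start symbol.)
To find M[Y, 'y'], we find productions for Y where 'y' is in the predict set (PREDICT(N → α) = (FIRST(α) \ {ε}) ∪ (FOLLOW(N) if α ⇒* ε)).

Relevant sets:
  FIRST(D) = { '+', ε }
  FOLLOW(Y) = { $, '+', 'y' }

Y → D y +: PREDICT = { '+', 'y' }
  'y' is in predict set, so this production goes in M[Y, 'y']
Y → D D D: PREDICT = { $, '+', 'y' }
  'y' is in predict set, so this production goes in M[Y, 'y']
Y → d d +: PREDICT = { 'd' }
Y → ) P: PREDICT = { ')' }

M[Y, 'y'] = Y → D y +, Y → D D D  (a multiply-defined cell — the grammar is not LL(1))

Answer: Y → D y +, Y → D D D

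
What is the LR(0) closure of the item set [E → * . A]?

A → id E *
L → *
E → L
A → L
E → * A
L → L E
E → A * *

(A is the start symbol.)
{ [A → . L], [A → . id E *], [E → * . A], [L → . *], [L → . L E] }

To compute CLOSURE, for each item [A → α.Bβ] where B is a non-terminal, add [B → .γ] for all productions B → γ; repeat for the newly added items until nothing changes.

Start with: [E → * . A]
  [E → * . A] has the dot before A: add [A → . id E *], [A → . L]
  [A → . L] has the dot before L: add [L → . *], [L → . L E]
No further items can be added.

CLOSURE = { [A → . L], [A → . id E *], [E → * . A], [L → . *], [L → . L E] }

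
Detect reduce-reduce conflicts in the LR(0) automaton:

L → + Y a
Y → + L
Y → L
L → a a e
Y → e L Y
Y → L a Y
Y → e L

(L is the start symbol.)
A reduce-reduce conflict occurs when an LR(0) state has two complete items [A → α .] and [B → β .] — both call for a reduction, and with no lookahead the parser cannot choose between them.

Augment with L' → L and build the canonical LR(0) collection (I0 = CLOSURE({[L' → . L]}), then GOTO on every symbol after a dot until no new states appear). It has 16 states:
  I0: { [L → . + Y a], [L → . a a e], [L' → . L] }  — shift
  I1: { [L → + . Y a], [L → . + Y a], [L → . a a e], [Y → . + L], [Y → . L a Y], [Y → . L], [Y → . e L Y], [Y → . e L] }  — shift
  I2: { [L' → L .] }  — accept
  I3: { [L → a . a e] }  — shift
  I4: { [L → a a . e] }  — shift
  I5: { [L → a a e .] }  — reduce
  I6: { [L → + . Y a], [L → . + Y a], [L → . a a e], [Y → + . L], [Y → . + L], [Y → . L a Y], [Y → . L], [Y → . e L Y], [Y → . e L] }  — shift
  I7: { [Y → L . a Y], [Y → L .] }  — shift, reduce
  I8: { [L → + Y . a] }  — shift
  I9: { [L → . + Y a], [L → . a a e], [Y → e . L Y], [Y → e . L] }  — shift
  I10: { [L → . + Y a], [L → . a a e], [Y → . + L], [Y → . L a Y], [Y → . L], [Y → . e L Y], [Y → . e L], [Y → e L . Y], [Y → e L .] }  — shift, reduce
  I11: { [Y → e L Y .] }  — reduce
  I12: { [L → + Y a .] }  — reduce
  I13: { [L → . + Y a], [L → . a a e], [Y → . + L], [Y → . L a Y], [Y → . L], [Y → . e L Y], [Y → . e L], [Y → L a . Y] }  — shift
  I14: { [Y → L a Y .] }  — reduce
  I15: { [Y → + L .], [Y → L . a Y], [Y → L .] }  — shift, 2 reduces

I15 contains complete items [Y → + L .], [Y → L .] — reduce-reduce conflict.

Answer: Yes — I15: [Y → + L .] vs [Y → L .]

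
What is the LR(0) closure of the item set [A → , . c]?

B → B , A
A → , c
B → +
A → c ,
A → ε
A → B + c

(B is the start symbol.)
{ [A → , . c] }

To compute CLOSURE, for each item [A → α.Bβ] where B is a non-terminal, add [B → .γ] for all productions B → γ; repeat for the newly added items until nothing changes.

Start with: [A → , . c]
The dot precedes the terminal c, so nothing is added.

CLOSURE = { [A → , . c] }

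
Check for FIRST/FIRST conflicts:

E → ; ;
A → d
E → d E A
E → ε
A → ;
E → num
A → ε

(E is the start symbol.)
No FIRST/FIRST conflicts.

A FIRST/FIRST conflict occurs when two productions N → α and N → β for the same non-terminal have FIRST(α) ∩ FIRST(β) ≠ ∅ (with ε ∈ FIRST of a nullable right-hand side, so two nullable alternatives also conflict).

Productions for E:
  E → ; ;: FIRST = { ';' }
  E → d E A: FIRST = { 'd' }
  E → ε: FIRST = { ε }
  E → num: FIRST = { 'num' }
Productions for A:
  A → d: FIRST = { 'd' }
  A → ;: FIRST = { ';' }
  A → ε: FIRST = { ε }

All alternatives of each non-terminal have pairwise disjoint FIRST sets.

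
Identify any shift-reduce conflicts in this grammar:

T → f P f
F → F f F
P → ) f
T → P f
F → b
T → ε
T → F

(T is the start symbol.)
A shift-reduce conflict occurs when an LR(0) state has both:
  - a complete (reduce) item [A → α .] (dot at the end), and
  - a shift item [B → β . c γ] (dot before a terminal).

Augment with T' → T and build the canonical LR(0) collection (I0 = CLOSURE({[T' → . T]}), then GOTO on every symbol after a dot until no new states appear). It has 13 states:
  I0: { [F → . F f F], [F → . b], [P → . ) f], [T → . F], [T → . P f], [T → . f P f], [T → .], [T' → . T] }  — shift, reduce
  I1: { [P → ) . f] }  — shift
  I2: { [F → F . f F], [T → F .] }  — shift, reduce
  I3: { [T → P . f] }  — shift
  I4: { [T' → T .] }  — accept
  I5: { [F → b .] }  — reduce
  I6: { [P → . ) f], [T → f . P f] }  — shift
  I7: { [T → f P . f] }  — shift
  I8: { [T → f P f .] }  — reduce
  I9: { [T → P f .] }  — reduce
  I10: { [F → . F f F], [F → . b], [F → F f . F] }  — shift
  I11: { [F → F . f F], [F → F f F .] }  — shift, reduce
  I12: { [P → ) f .] }  — reduce

I0 contains reduce item [T → .] and shift items [F → . b], [P → . ) f], [T → . f P f] — shift-reduce conflict.
I2 contains reduce item [T → F .] and shift item [F → F . f F] — shift-reduce conflict.
I11 contains reduce item [F → F f F .] and shift item [F → F . f F] — shift-reduce conflict.

Answer: Yes — I0: [T → .] vs [F → . b]; I2: [T → F .] vs [F → F . f F]; I11: [F → F f F .] vs [F → F . f F]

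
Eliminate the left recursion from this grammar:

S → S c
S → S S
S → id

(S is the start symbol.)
S → id S'
S' → c S'
S' → S S'
S' → ε

S is directly left-recursive. The standard transformation for
  A → A α₁ | ... | A α_m | β₁ | ... | β_n
is
  A  → β₁ A' | ... | β_n A'
  A' → α₁ A' | ... | α_m A' | ε

S → id becomes S → id S'
S → S c becomes S' → c S'
S → S S becomes S' → S S'
Add S' → ε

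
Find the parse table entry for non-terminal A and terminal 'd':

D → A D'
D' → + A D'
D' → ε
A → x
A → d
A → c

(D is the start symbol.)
A → d

To find M[A, 'd'], we find productions for A where 'd' is in the predict set (PREDICT(N → α) = (FIRST(α) \ {ε}) ∪ (FOLLOW(N) if α ⇒* ε)).

A → x: PREDICT = { 'x' }
A → d: PREDICT = { 'd' }
  'd' is in predict set, so this production goes in M[A, 'd']
A → c: PREDICT = { 'c' }

M[A, 'd'] = A → d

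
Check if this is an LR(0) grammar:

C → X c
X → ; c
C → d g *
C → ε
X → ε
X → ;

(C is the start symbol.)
A grammar is LR(0) if no state in the canonical LR(0) collection has:
  - both a shift item (dot before a terminal) and a complete item (shift-reduce conflict), or
  - two or more complete items (reduce-reduce conflict; the accept item [C' → C .] counts as a complete item here).

Augment with C' → C and build the canonical LR(0) collection (I0 = CLOSURE({[C' → . C]}), then GOTO on every symbol after a dot until no new states appear). It has 9 states:
  I0: { [C → . X c], [C → . d g *], [C → .], [C' → . C], [X → . ; c], [X → . ;], [X → .] }  — shift, 2 reduces
  I1: { [X → ; . c], [X → ; .] }  — shift, reduce
  I2: { [C' → C .] }  — accept
  I3: { [C → X . c] }  — shift
  I4: { [C → d . g *] }  — shift
  I5: { [C → d g . *] }  — shift
  I6: { [C → d g * .] }  — reduce
  I7: { [C → X c .] }  — reduce
  I8: { [X → ; c .] }  — reduce

Conflict in state I0:
  Shift-reduce conflict between [C → .] and [C → . d g *]
So the grammar is NOT LR(0).

Answer: No. Shift-reduce conflict between [C → .] and [C → . d g *]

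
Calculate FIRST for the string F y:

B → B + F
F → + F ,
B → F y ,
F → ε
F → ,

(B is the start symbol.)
FIRST sets of the non-terminals involved (from the grammar, by fixed-point iteration):
  FIRST(F) = { '+', ',', ε }

To compute FIRST(F y), process the symbols left to right:
Symbol F is a non-terminal. Add FIRST(F) \ {ε} = { '+', ',' }
F is nullable (ε ∈ FIRST(F)), continue to the next symbol.
Symbol y is a terminal. Add 'y' and stop.
FIRST(F y) = { '+', ',', 'y' }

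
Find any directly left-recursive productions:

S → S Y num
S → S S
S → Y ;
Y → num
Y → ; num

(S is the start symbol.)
S → S Y num: LEFT RECURSIVE (starts with S)
S → S S: LEFT RECURSIVE (starts with S)
S → Y ;: starts with Y
Y → num: starts with num
Y → ; num: starts with ';'

The grammar has direct left recursion on: S.

Answer: Yes, S is left-recursive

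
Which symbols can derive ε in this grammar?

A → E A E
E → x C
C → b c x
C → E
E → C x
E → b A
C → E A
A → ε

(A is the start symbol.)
A non-terminal is nullable if it can derive ε (the empty string): either it has an ε-production, or it has a production whose right-hand side consists entirely of nullable non-terminals.

ε-productions: A → ε
So A is immediately nullable.
No further non-terminal can be added: every production for the remaining non-terminals contains a terminal or a non-nullable non-terminal.
Nullable = { 'A' }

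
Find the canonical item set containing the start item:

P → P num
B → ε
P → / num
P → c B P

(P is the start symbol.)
{ [P → . / num], [P → . P num], [P → . c B P], [P' → . P] }

First, augment the grammar with P' → P
I₀ = CLOSURE({ [P' → . P] }):
  [P' → . P] has the dot before P: add [P → . P num], [P → . / num], [P → . c B P]
No further items can be added.

I₀ = { [P → . / num], [P → . P num], [P → . c B P], [P' → . P] }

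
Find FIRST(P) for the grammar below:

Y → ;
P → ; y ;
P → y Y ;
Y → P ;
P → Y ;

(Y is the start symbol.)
{ ';', 'y' }

To compute FIRST(P), examine every production with P on the left-hand side, reading each right-hand side left to right until a non-nullable symbol is reached.

FIRST sets of the other non-terminals involved (by the same procedure, iterated to a fixed point):
  FIRST(Y) = { ';', 'y' }

From P → ; y ;:
  - ';' is a terminal: add ';' and stop
From P → y Y ;:
  - y is a terminal: add 'y' and stop
From P → Y ;:
  - Y is a non-terminal: add FIRST(Y) \ {ε} = { ';', 'y' }
    Y is not nullable, so stop

Collecting: FIRST(P) = { ';', 'y' }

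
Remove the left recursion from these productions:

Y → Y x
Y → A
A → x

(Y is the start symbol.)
Y → A Y'
Y' → x Y'
Y' → ε
A → x

Y is directly left-recursive. The standard transformation for
  A → A α₁ | ... | A α_m | β₁ | ... | β_n
is
  A  → β₁ A' | ... | β_n A'
  A' → α₁ A' | ... | α_m A' | ε

Y → A becomes Y → A Y'
Y → Y x becomes Y' → x Y'
Add Y' → ε

Productions for other non-terminals are unchanged:
  A → x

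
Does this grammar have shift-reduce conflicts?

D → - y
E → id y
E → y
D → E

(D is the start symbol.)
No shift-reduce conflicts

A shift-reduce conflict occurs when an LR(0) state has both:
  - a complete (reduce) item [A → α .] (dot at the end), and
  - a shift item [B → β . c γ] (dot before a terminal).

Augment with D' → D and build the canonical LR(0) collection (I0 = CLOSURE({[D' → . D]}), then GOTO on every symbol after a dot until no new states appear). It has 8 states:
  I0: { [D → . - y], [D → . E], [D' → . D], [E → . id y], [E → . y] }  — shift
  I1: { [D → - . y] }  — shift
  I2: { [D' → D .] }  — accept
  I3: { [D → E .] }  — reduce
  I4: { [E → id . y] }  — shift
  I5: { [E → y .] }  — reduce
  I6: { [E → id y .] }  — reduce
  I7: { [D → - y .] }  — reduce

No state contains both a complete item and a shift item.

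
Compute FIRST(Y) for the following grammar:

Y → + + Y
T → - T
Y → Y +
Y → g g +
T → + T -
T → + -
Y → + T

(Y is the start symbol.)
From Y → + + Y:
  - '+' is a terminal: add '+' and stop
From Y → Y +:
  - Y is the symbol being defined: contributes nothing new
    Y is not nullable, so stop
From Y → g g +:
  - g is a terminal: add 'g' and stop
From Y → + T:
  - '+' is a terminal: add '+' and stop

Collecting: FIRST(Y) = { '+', 'g' }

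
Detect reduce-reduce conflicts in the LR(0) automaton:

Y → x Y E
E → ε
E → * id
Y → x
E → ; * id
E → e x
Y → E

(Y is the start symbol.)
A reduce-reduce conflict occurs when an LR(0) state has two complete items [A → α .] and [B → β .] — both call for a reduction, and with no lookahead the parser cannot choose between them.

Augment with Y' → Y and build the canonical LR(0) collection (I0 = CLOSURE({[Y' → . Y]}), then GOTO on every symbol after a dot until no new states appear). It has 13 states:
  I0: { [E → . * id], [E → . ; * id], [E → . e x], [E → .], [Y → . E], [Y → . x Y E], [Y → . x], [Y' → . Y] }  — shift, reduce
  I1: { [E → * . id] }  — shift
  I2: { [E → ; . * id] }  — shift
  I3: { [Y → E .] }  — reduce
  I4: { [Y' → Y .] }  — accept
  I5: { [E → e . x] }  — shift
  I6: { [E → . * id], [E → . ; * id], [E → . e x], [E → .], [Y → . E], [Y → . x Y E], [Y → . x], [Y → x . Y E], [Y → x .] }  — shift, 2 reduces
  I7: { [E → . * id], [E → . ; * id], [E → . e x], [E → .], [Y → x Y . E] }  — shift, reduce
  I8: { [Y → x Y E .] }  — reduce
  I9: { [E → e x .] }  — reduce
  I10: { [E → ; * . id] }  — shift
  I11: { [E → ; * id .] }  — reduce
  I12: { [E → * id .] }  — reduce

I6 contains complete items [E → .], [Y → x .] — reduce-reduce conflict.

Answer: Yes — I6: [E → .] vs [Y → x .]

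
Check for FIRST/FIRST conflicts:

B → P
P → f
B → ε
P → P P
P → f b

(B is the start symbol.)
A FIRST/FIRST conflict occurs when two productions N → α and N → β for the same non-terminal have FIRST(α) ∩ FIRST(β) ≠ ∅ (with ε ∈ FIRST of a nullable right-hand side, so two nullable alternatives also conflict).

FIRST sets of the non-terminals at (or reachable through a nullable prefix from) the front of some alternative:
  FIRST(P) = { 'f' }

Productions for B:
  B → P: FIRST = { 'f' }
  B → ε: FIRST = { ε }
Productions for P:
  P → f: FIRST = { 'f' }
  P → P P: FIRST = { 'f' }
  P → f b: FIRST = { 'f' }

Conflict for P: P → f and P → P P
  Overlap: { 'f' }
Conflict for P: P → f and P → f b
  Overlap: { 'f' }
Conflict for P: P → P P and P → f b
  Overlap: { 'f' }

Answer: Yes. P → f / P → P P on { 'f' }; P → f / P → f b on { 'f' }; P → P P / P → f b on { 'f' }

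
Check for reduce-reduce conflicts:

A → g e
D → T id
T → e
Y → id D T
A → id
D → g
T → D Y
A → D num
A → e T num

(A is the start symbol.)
A reduce-reduce conflict occurs when an LR(0) state has two complete items [A → α .] and [B → β .] — both call for a reduction, and with no lookahead the parser cannot choose between them.

Augment with A' → A and build the canonical LR(0) collection (I0 = CLOSURE({[A' → . A]}), then GOTO on every symbol after a dot until no new states appear). It has 19 states:
  I0: { [A → . D num], [A → . e T num], [A → . g e], [A → . id], [A' → . A], [D → . T id], [D → . g], [T → . D Y], [T → . e] }  — shift
  I1: { [A' → A .] }  — accept
  I2: { [A → D . num], [T → D . Y], [Y → . id D T] }  — shift
  I3: { [D → T . id] }  — shift
  I4: { [A → e . T num], [D → . T id], [D → . g], [T → . D Y], [T → . e], [T → e .] }  — shift, reduce
  I5: { [A → g . e], [D → g .] }  — shift, reduce
  I6: { [A → id .] }  — reduce
  I7: { [A → g e .] }  — reduce
  I8: { [T → D . Y], [Y → . id D T] }  — shift
  I9: { [A → e T . num], [D → T . id] }  — shift
  I10: { [T → e .] }  — reduce
  I11: { [D → g .] }  — reduce
  I12: { [D → T id .] }  — reduce
  I13: { [A → e T num .] }  — reduce
  I14: { [T → D Y .] }  — reduce
  I15: { [D → . T id], [D → . g], [T → . D Y], [T → . e], [Y → id . D T] }  — shift
  I16: { [D → . T id], [D → . g], [T → . D Y], [T → . e], [T → D . Y], [Y → . id D T], [Y → id D . T] }  — shift
  I17: { [D → T . id], [Y → id D T .] }  — shift, reduce
  I18: { [A → D num .] }  — reduce

No state contains more than one complete item.

Answer: No reduce-reduce conflicts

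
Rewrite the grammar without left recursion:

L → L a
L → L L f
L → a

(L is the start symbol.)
L → a L'
L' → a L'
L' → L f L'
L' → ε

L is directly left-recursive. The standard transformation for
  A → A α₁ | ... | A α_m | β₁ | ... | β_n
is
  A  → β₁ A' | ... | β_n A'
  A' → α₁ A' | ... | α_m A' | ε

L → a becomes L → a L'
L → L a becomes L' → a L'
L → L L f becomes L' → L f L'
Add L' → ε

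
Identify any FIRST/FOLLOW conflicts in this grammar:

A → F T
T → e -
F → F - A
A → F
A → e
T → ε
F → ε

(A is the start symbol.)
Yes. A → F T with FOLLOW(A) on { '-', 'e' }; A → F with FOLLOW(A) on { '-' }; A → e with FOLLOW(A) on { 'e' }; T → e '-' with FOLLOW(T) on { 'e' }; F → F '-' A with FOLLOW(F) on { '-' }

A FIRST/FOLLOW conflict occurs when a non-terminal N has a nullable alternative N → β (β ⇒* ε) and another alternative N → α with FIRST(α) ∩ FOLLOW(N) ≠ ∅: on such a lookahead the parser cannot decide between expanding α and letting N vanish via β.

Nullable non-terminals: A, F, T.
FIRST sets used below: FIRST(F) = { '-', ε }, FIRST(T) = { 'e', ε }

A: nullable alternative(s) A → F T, A → F; FOLLOW(A) = { $, '-', 'e' }
  A → F T: FIRST \ {ε} = { '-', 'e' } — overlaps FOLLOW(A) on { '-', 'e' }: CONFLICT
  A → F: FIRST \ {ε} = { '-' } — overlaps FOLLOW(A) on { '-' }: CONFLICT
  A → e: FIRST \ {ε} = { 'e' } — overlaps FOLLOW(A) on { 'e' }: CONFLICT

F: nullable alternative(s) F → ε; FOLLOW(F) = { $, '-', 'e' }
  F → F - A: FIRST \ {ε} = { '-' } — overlaps FOLLOW(F) on { '-' }: CONFLICT
  F → ε: FIRST \ {ε} = { } — this is the only nullable alternative, skip

T: nullable alternative(s) T → ε; FOLLOW(T) = { $, '-', 'e' }
  T → e -: FIRST \ {ε} = { 'e' } — overlaps FOLLOW(T) on { 'e' }: CONFLICT
  T → ε: FIRST \ {ε} = { } — this is the only nullable alternative, skip

So the grammar has 5 FIRST/FOLLOW conflicts (marked CONFLICT above).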